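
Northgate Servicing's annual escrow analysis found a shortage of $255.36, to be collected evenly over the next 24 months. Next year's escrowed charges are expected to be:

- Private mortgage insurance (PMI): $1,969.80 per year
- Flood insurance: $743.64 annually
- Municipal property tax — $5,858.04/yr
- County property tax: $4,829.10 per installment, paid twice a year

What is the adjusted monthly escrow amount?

$1,529.78

Private mortgage insurance (PMI) = $1,969.80
Flood insurance = $743.64
Municipal property tax = $5,858.04
County property tax = $4,829.10 × 2 = $9,658.20
Annual escrow total = $1,969.80 + $743.64 + $5,858.04 + $9,658.20 = $18,229.68
Base monthly escrow = $18,229.68 ÷ 12 = $1,519.14
Monthly shortage recovery: $255.36 / 24 = $10.64
New monthly escrow = $1,519.14 + $10.64 = $1,529.78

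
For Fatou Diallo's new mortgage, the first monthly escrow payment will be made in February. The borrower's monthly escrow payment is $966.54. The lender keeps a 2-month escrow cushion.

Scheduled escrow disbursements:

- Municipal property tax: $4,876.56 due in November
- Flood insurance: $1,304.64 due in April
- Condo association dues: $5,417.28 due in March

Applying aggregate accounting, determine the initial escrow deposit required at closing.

Cushion = 2 × $966.54 = $1,933.08
Trial balance (start $0, +$966.54 each month, − disbursements):
  Feb: +$966.54 → $966.54
  Mar: +$966.54 − $5,417.28 → -$3,484.20
  Apr: +$966.54 − $1,304.64 → -$3,822.30
  May: +$966.54 → -$2,855.76
  Jun: +$966.54 → -$1,889.22
  Jul: +$966.54 → -$922.68
  Aug: +$966.54 → $43.86
  Sep: +$966.54 → $1,010.40
  Oct: +$966.54 → $1,976.94
  Nov: +$966.54 − $4,876.56 → -$1,933.08
  Dec: +$966.54 → -$966.54
  Jan: +$966.54 → $0.00
Lowest trial balance = -$3,822.30 (Apr)
Initial deposit = cushion − low point = $1,933.08 − (-$3,822.30) = $5,755.38

$5,755.38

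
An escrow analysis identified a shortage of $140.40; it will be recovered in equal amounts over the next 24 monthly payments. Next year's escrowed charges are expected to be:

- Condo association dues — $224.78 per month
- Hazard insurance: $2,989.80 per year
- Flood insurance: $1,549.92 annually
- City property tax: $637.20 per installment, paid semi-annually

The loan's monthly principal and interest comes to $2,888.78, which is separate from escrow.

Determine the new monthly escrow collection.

Condo association dues = $224.78 × 12 = $2,697.36 per year
Hazard insurance = $2,989.80 per year
Flood insurance = $1,549.92 per year
City property tax = $637.20 × 2 = $1,274.40 per year
Total annual escrow = $8,511.48
Monthly escrow = $8,511.48 / 12 = $709.29
Shortage spread = $140.40 / 24 = $5.85/mo
New monthly escrow = $709.29 + $5.85 = $715.14

$715.14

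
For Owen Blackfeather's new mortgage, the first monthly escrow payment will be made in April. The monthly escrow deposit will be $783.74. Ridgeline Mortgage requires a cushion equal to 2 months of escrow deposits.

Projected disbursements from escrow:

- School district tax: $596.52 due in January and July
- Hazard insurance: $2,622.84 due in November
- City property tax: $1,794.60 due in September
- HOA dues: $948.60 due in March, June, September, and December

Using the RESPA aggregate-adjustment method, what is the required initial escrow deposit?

$2,373.58

Cushion = 2 × $783.74 = $1,567.48
Trial balance (start $0, +$783.74 each month, − disbursements):
  Apr: +$783.74 → $783.74
  May: +$783.74 → $1,567.48
  Jun: +$783.74 − $948.60 → $1,402.62
  Jul: +$783.74 − $596.52 → $1,589.84
  Aug: +$783.74 → $2,373.58
  Sep: +$783.74 − $2,743.20 → $414.12
  Oct: +$783.74 → $1,197.86
  Nov: +$783.74 − $2,622.84 → -$641.24
  Dec: +$783.74 − $948.60 → -$806.10
  Jan: +$783.74 − $596.52 → -$618.88
  Feb: +$783.74 → $164.86
  Mar: +$783.74 − $948.60 → $0.00
Lowest trial balance = -$806.10 (Dec)
Initial deposit = cushion − low point = $1,567.48 − (-$806.10) = $2,373.58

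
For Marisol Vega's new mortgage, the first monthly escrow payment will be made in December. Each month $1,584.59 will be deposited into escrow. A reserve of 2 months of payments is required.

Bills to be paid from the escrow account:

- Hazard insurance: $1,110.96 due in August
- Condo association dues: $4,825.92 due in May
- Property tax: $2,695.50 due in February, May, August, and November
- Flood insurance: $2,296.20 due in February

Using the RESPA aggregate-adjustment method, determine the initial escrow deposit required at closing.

$6,174.76

Cushion = 2 × $1,584.59 = $3,169.18
Trial balance (start $0, +$1,584.59 each month, − disbursements):
  Dec: +$1,584.59 → $1,584.59
  Jan: +$1,584.59 → $3,169.18
  Feb: +$1,584.59 − $4,991.70 → -$237.93
  Mar: +$1,584.59 → $1,346.66
  Apr: +$1,584.59 → $2,931.25
  May: +$1,584.59 − $7,521.42 → -$3,005.58
  Jun: +$1,584.59 → -$1,420.99
  Jul: +$1,584.59 → $163.60
  Aug: +$1,584.59 − $3,806.46 → -$2,058.27
  Sep: +$1,584.59 → -$473.68
  Oct: +$1,584.59 → $1,110.91
  Nov: +$1,584.59 − $2,695.50 → $0.00
Lowest trial balance = -$3,005.58 (May)
Initial deposit = cushion − low point = $3,169.18 − (-$3,005.58) = $6,174.76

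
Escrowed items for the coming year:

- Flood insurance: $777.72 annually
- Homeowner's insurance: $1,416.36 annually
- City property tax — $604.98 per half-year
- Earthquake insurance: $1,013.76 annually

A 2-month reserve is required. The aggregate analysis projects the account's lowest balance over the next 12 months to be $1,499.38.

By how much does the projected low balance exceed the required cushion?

Flood insurance — $777.72
Homeowner's insurance — $1,416.36
City property tax — $604.98 × 2 = $1,209.96
Earthquake insurance — $1,013.76
Total per year = $4,417.80
Monthly escrow = $4,417.80 / 12 = $368.15
Required cushion = 2 × $368.15 = $736.30
Excess over cushion: $1,499.38 − $736.30 = $763.08

$763.08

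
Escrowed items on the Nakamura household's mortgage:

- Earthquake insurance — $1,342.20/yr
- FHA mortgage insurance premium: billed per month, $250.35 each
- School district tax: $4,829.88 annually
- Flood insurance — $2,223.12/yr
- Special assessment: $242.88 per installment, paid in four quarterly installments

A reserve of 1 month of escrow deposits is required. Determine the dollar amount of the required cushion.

Earthquake insurance = $1,342.20 per year
FHA mortgage insurance premium = $250.35 × 12 = $3,004.20 per year
School district tax = $4,829.88 per year
Flood insurance = $2,223.12 per year
Special assessment = $242.88 × 4 = $971.52 per year
Annual escrow total = $1,342.20 + $3,004.20 + $4,829.88 + $2,223.12 + $971.52 = $12,370.92
Monthly escrow = $12,370.92 ÷ 12 = $1,030.91
Cushion = 1 × $1,030.91 = $1,030.91

$1,030.91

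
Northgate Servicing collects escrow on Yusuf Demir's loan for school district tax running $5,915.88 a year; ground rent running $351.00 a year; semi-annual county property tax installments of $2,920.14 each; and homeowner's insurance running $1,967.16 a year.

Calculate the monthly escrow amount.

$1,172.86

School district tax: $5,915.88 annually
Ground rent: $351.00 annually
County property tax: $2,920.14 × 2 = $5,840.28 annually
Homeowner's insurance: $1,967.16 annually
Annual escrow total = $5,915.88 + $351.00 + $5,840.28 + $1,967.16 = $14,074.32
Per month = $14,074.32 / 12 = $1,172.86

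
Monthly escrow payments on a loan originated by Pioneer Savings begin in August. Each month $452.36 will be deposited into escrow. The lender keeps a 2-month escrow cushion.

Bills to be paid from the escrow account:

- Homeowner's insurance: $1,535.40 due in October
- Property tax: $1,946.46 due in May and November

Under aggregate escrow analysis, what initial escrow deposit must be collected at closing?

$2,577.14

Cushion = 2 × $452.36 = $904.72
Trial balance (start $0, +$452.36 each month, − disbursements):
  Aug: +$452.36 → $452.36
  Sep: +$452.36 → $904.72
  Oct: +$452.36 − $1,535.40 → -$178.32
  Nov: +$452.36 − $1,946.46 → -$1,672.42
  Dec: +$452.36 → -$1,220.06
  Jan: +$452.36 → -$767.70
  Feb: +$452.36 → -$315.34
  Mar: +$452.36 → $137.02
  Apr: +$452.36 → $589.38
  May: +$452.36 − $1,946.46 → -$904.72
  Jun: +$452.36 → -$452.36
  Jul: +$452.36 → $0.00
Lowest trial balance = -$1,672.42 (Nov)
Initial deposit = cushion − low point = $904.72 − (-$1,672.42) = $2,577.14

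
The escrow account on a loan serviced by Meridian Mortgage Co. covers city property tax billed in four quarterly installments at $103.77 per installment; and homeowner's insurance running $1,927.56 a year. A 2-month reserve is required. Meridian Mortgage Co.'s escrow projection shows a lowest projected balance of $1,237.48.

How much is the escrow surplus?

$847.04

City property tax: $103.77 × 4 = $415.08/yr
Homeowner's insurance: $1,927.56/yr
Annual escrow total = $415.08 + $1,927.56 = $2,342.64
Monthly = $2,342.64 / 12 = $195.22
Cushion = 2 × $195.22 = $390.44
Surplus = $1,237.48 − $390.44 = $847.04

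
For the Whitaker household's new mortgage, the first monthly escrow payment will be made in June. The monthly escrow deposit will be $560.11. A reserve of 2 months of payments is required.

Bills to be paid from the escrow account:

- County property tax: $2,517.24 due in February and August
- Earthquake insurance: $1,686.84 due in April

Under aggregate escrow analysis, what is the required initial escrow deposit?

$1,957.13

Cushion = 2 × $560.11 = $1,120.22
Trial balance (start $0, +$560.11 each month, − disbursements):
  Jun: +$560.11 → $560.11
  Jul: +$560.11 → $1,120.22
  Aug: +$560.11 − $2,517.24 → -$836.91
  Sep: +$560.11 → -$276.80
  Oct: +$560.11 → $283.31
  Nov: +$560.11 → $843.42
  Dec: +$560.11 → $1,403.53
  Jan: +$560.11 → $1,963.64
  Feb: +$560.11 − $2,517.24 → $6.51
  Mar: +$560.11 → $566.62
  Apr: +$560.11 − $1,686.84 → -$560.11
  May: +$560.11 → $0.00
Lowest trial balance = -$836.91 (Aug)
Initial deposit = cushion − low point = $1,120.22 − (-$836.91) = $1,957.13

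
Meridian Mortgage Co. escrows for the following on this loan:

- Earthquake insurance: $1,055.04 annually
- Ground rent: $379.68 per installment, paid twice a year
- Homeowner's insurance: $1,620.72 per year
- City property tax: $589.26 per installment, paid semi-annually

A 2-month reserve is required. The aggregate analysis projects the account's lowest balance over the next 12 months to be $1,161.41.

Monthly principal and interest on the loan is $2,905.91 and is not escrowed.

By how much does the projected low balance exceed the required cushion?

Earthquake insurance: $1,055.04 annually
Ground rent: $379.68 × 2 = $759.36 annually
Homeowner's insurance: $1,620.72 annually
City property tax: $589.26 × 2 = $1,178.52 annually
Combined annual = $1,055.04 + $759.36 + $1,620.72 + $1,178.52 = $4,613.64
Monthly = $4,613.64 ÷ 12 = $384.47
Cushion = 2 × $384.47 = $768.94
Excess over cushion: $1,161.41 − $768.94 = $392.47

$392.47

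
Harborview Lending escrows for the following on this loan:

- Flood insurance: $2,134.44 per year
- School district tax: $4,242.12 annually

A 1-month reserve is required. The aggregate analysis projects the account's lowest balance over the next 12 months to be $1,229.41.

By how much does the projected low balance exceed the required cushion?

Flood insurance: $2,134.44/yr
School district tax: $4,242.12/yr
Yearly total = $2,134.44 + $4,242.12 = $6,376.56
Per month = $6,376.56 / 12 = $531.38
Cushion = 1 × $531.38 = $531.38
Surplus = $1,229.41 − $531.38 = $698.03

$698.03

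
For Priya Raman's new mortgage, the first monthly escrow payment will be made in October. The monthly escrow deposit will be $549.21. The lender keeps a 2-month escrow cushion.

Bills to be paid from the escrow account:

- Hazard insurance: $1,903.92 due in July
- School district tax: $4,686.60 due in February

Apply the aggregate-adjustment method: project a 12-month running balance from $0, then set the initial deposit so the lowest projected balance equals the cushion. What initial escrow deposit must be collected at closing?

Cushion = 2 × $549.21 = $1,098.42
Trial balance (start $0, +$549.21 each month, − disbursements):
  Oct: +$549.21 → $549.21
  Nov: +$549.21 → $1,098.42
  Dec: +$549.21 → $1,647.63
  Jan: +$549.21 → $2,196.84
  Feb: +$549.21 − $4,686.60 → -$1,940.55
  Mar: +$549.21 → -$1,391.34
  Apr: +$549.21 → -$842.13
  May: +$549.21 → -$292.92
  Jun: +$549.21 → $256.29
  Jul: +$549.21 − $1,903.92 → -$1,098.42
  Aug: +$549.21 → -$549.21
  Sep: +$549.21 → $0.00
Lowest trial balance = -$1,940.55 (Feb)
Initial deposit = cushion − low point = $1,098.42 − (-$1,940.55) = $3,038.97

$3,038.97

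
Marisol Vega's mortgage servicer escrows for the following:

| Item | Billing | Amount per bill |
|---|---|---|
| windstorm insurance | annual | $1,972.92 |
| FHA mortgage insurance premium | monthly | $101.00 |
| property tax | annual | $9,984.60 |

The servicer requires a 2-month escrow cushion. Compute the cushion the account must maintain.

Windstorm insurance: $1,972.92 per year
FHA mortgage insurance premium: $101.00 × 12 = $1,212.00 per year
Property tax: $9,984.60 per year
Yearly total = $1,972.92 + $1,212.00 + $9,984.60 = $13,169.52
Monthly escrow = $13,169.52 ÷ 12 = $1,097.46
Reserve = 2 × $1,097.46 = $2,194.92

$2,194.92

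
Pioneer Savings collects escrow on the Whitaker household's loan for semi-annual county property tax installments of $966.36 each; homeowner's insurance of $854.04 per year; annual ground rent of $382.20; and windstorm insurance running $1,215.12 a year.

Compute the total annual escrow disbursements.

$4,384.08

County property tax: $966.36 × 2 = $1,932.72 annually
Homeowner's insurance: $854.04 annually
Ground rent: $382.20 annually
Windstorm insurance: $1,215.12 annually
Total annual escrow = $1,932.72 + $854.04 + $382.20 + $1,215.12 = $4,384.08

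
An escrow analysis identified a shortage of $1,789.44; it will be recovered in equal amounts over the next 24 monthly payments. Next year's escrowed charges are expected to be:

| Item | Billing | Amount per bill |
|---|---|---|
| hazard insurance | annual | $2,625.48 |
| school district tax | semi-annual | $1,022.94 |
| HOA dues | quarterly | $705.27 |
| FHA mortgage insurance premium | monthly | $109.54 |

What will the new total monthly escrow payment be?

$808.47

Hazard insurance — $2,625.48/yr
School district tax — $1,022.94 × 2 = $2,045.88/yr
HOA dues — $705.27 × 4 = $2,821.08/yr
FHA mortgage insurance premium — $109.54 × 12 = $1,314.48/yr
Annual escrow total = $2,625.48 + $2,045.88 + $2,821.08 + $1,314.48 = $8,806.92
Monthly escrow = $8,806.92 ÷ 12 = $733.91
Shortage per month = $1,789.44 ÷ 24 = $74.56
New monthly escrow = $733.91 + $74.56 = $808.47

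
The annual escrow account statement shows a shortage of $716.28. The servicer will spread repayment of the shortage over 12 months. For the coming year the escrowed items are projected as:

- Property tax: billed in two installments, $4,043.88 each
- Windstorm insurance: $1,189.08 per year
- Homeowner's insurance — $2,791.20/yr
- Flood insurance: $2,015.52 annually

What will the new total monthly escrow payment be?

Property tax = $4,043.88 × 2 = $8,087.76 per year
Windstorm insurance = $1,189.08 per year
Homeowner's insurance = $2,791.20 per year
Flood insurance = $2,015.52 per year
Annual escrow total = $14,083.56
Per month = $14,083.56 / 12 = $1,173.63
Shortage spread = $716.28 / 12 = $59.69/mo
Adjusted monthly = $1,173.63 + $59.69 = $1,233.32

$1,233.32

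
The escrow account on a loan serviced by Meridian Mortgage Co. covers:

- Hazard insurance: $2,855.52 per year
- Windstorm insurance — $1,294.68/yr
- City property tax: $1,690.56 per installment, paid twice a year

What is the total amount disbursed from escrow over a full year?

$7,531.32

Hazard insurance: $2,855.52
Windstorm insurance: $1,294.68
City property tax: $1,690.56 × 2 = $3,381.12
Annual escrow total = $2,855.52 + $1,294.68 + $3,381.12 = $7,531.32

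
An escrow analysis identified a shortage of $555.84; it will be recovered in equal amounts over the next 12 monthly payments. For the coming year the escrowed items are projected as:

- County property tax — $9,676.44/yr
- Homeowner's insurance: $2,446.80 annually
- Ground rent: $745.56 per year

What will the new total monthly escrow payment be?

$1,118.72

County property tax — $9,676.44
Homeowner's insurance — $2,446.80
Ground rent — $745.56
Total annual escrow = $9,676.44 + $2,446.80 + $745.56 = $12,868.80
Monthly escrow = $12,868.80 ÷ 12 = $1,072.40
Shortage spread = $555.84 / 12 = $46.32/mo
Adjusted monthly = $1,072.40 + $46.32 = $1,118.72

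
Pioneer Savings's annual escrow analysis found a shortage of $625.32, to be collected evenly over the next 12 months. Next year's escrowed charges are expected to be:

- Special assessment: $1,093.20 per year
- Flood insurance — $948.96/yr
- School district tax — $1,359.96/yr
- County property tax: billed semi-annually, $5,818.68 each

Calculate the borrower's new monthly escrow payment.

$1,305.40

Special assessment: $1,093.20 annually
Flood insurance: $948.96 annually
School district tax: $1,359.96 annually
County property tax: $5,818.68 × 2 = $11,637.36 annually
Annual escrow total = $1,093.20 + $948.96 + $1,359.96 + $11,637.36 = $15,039.48
Monthly = $15,039.48 ÷ 12 = $1,253.29
Shortage per month = $625.32 ÷ 12 = $52.11
New monthly escrow = $1,253.29 + $52.11 = $1,305.40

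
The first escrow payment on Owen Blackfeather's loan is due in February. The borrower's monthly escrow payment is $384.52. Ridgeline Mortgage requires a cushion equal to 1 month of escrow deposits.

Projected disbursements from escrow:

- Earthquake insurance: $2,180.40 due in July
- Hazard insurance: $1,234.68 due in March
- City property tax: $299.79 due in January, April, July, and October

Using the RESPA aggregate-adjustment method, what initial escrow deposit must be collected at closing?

$2,092.06

Cushion = 1 × $384.52 = $384.52
Trial balance (start $0, +$384.52 each month, − disbursements):
  Feb: +$384.52 → $384.52
  Mar: +$384.52 − $1,234.68 → -$465.64
  Apr: +$384.52 − $299.79 → -$380.91
  May: +$384.52 → $3.61
  Jun: +$384.52 → $388.13
  Jul: +$384.52 − $2,480.19 → -$1,707.54
  Aug: +$384.52 → -$1,323.02
  Sep: +$384.52 → -$938.50
  Oct: +$384.52 − $299.79 → -$853.77
  Nov: +$384.52 → -$469.25
  Dec: +$384.52 → -$84.73
  Jan: +$384.52 − $299.79 → $0.00
Lowest trial balance = -$1,707.54 (Jul)
Initial deposit = cushion − low point = $384.52 − (-$1,707.54) = $2,092.06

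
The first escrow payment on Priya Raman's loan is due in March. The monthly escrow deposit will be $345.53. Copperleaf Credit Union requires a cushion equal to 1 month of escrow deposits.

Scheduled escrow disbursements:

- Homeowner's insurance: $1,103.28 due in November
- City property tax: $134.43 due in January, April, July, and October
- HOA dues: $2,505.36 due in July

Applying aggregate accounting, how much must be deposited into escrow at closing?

$1,392.10

Cushion = 1 × $345.53 = $345.53
Trial balance (start $0, +$345.53 each month, − disbursements):
  Mar: +$345.53 → $345.53
  Apr: +$345.53 − $134.43 → $556.63
  May: +$345.53 → $902.16
  Jun: +$345.53 → $1,247.69
  Jul: +$345.53 − $2,639.79 → -$1,046.57
  Aug: +$345.53 → -$701.04
  Sep: +$345.53 → -$355.51
  Oct: +$345.53 − $134.43 → -$144.41
  Nov: +$345.53 − $1,103.28 → -$902.16
  Dec: +$345.53 → -$556.63
  Jan: +$345.53 − $134.43 → -$345.53
  Feb: +$345.53 → $0.00
Lowest trial balance = -$1,046.57 (Jul)
Initial deposit = cushion − low point = $345.53 − (-$1,046.57) = $1,392.10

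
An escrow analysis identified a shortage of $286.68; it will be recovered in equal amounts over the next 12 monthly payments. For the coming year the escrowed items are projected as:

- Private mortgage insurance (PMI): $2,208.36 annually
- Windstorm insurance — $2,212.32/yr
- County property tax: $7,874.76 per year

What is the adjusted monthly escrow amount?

$1,048.51

Private mortgage insurance (PMI) — $2,208.36/yr
Windstorm insurance — $2,212.32/yr
County property tax — $7,874.76/yr
Total per year = $2,208.36 + $2,212.32 + $7,874.76 = $12,295.44
Per month = $12,295.44 / 12 = $1,024.62
Monthly shortage recovery: $286.68 ÷ 12 = $23.89
New monthly escrow = $1,024.62 + $23.89 = $1,048.51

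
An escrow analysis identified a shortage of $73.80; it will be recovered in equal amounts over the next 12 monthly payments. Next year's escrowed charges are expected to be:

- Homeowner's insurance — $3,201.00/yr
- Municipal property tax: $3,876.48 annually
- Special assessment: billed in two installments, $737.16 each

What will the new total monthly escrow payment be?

$718.80

Homeowner's insurance — $3,201.00 per year
Municipal property tax — $3,876.48 per year
Special assessment — $737.16 × 2 = $1,474.32 per year
Total per year = $3,201.00 + $3,876.48 + $1,474.32 = $8,551.80
Per month = $8,551.80 ÷ 12 = $712.65
Shortage spread = $73.80 / 12 = $6.15/mo
New monthly escrow = $712.65 + $6.15 = $718.80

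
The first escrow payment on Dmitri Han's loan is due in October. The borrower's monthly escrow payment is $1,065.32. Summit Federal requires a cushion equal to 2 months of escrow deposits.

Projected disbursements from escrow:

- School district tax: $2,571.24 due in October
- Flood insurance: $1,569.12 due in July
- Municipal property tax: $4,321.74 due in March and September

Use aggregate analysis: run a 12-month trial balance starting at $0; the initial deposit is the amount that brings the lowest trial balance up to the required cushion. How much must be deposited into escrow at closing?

$3,636.56

Cushion = 2 × $1,065.32 = $2,130.64
Trial balance (start $0, +$1,065.32 each month, − disbursements):
  Oct: +$1,065.32 − $2,571.24 → -$1,505.92
  Nov: +$1,065.32 → -$440.60
  Dec: +$1,065.32 → $624.72
  Jan: +$1,065.32 → $1,690.04
  Feb: +$1,065.32 → $2,755.36
  Mar: +$1,065.32 − $4,321.74 → -$501.06
  Apr: +$1,065.32 → $564.26
  May: +$1,065.32 → $1,629.58
  Jun: +$1,065.32 → $2,694.90
  Jul: +$1,065.32 − $1,569.12 → $2,191.10
  Aug: +$1,065.32 → $3,256.42
  Sep: +$1,065.32 − $4,321.74 → $0.00
Lowest trial balance = -$1,505.92 (Oct)
Initial deposit = cushion − low point = $2,130.64 − (-$1,505.92) = $3,636.56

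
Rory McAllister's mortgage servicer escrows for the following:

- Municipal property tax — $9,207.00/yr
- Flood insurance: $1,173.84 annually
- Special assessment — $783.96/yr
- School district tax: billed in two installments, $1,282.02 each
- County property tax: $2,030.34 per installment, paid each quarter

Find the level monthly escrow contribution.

$1,820.85

Municipal property tax — $9,207.00 per year
Flood insurance — $1,173.84 per year
Special assessment — $783.96 per year
School district tax — $1,282.02 × 2 = $2,564.04 per year
County property tax — $2,030.34 × 4 = $8,121.36 per year
Combined annual = $9,207.00 + $1,173.84 + $783.96 + $2,564.04 + $8,121.36 = $21,850.20
Base monthly escrow = $21,850.20 / 12 = $1,820.85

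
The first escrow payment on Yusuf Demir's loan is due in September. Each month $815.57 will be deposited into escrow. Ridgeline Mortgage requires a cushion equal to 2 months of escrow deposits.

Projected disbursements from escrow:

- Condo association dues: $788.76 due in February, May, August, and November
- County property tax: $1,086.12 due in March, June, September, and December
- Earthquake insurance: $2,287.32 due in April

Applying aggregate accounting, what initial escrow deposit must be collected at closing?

Cushion = 2 × $815.57 = $1,631.14
Trial balance (start $0, +$815.57 each month, − disbursements):
  Sep: +$815.57 − $1,086.12 → -$270.55
  Oct: +$815.57 → $545.02
  Nov: +$815.57 − $788.76 → $571.83
  Dec: +$815.57 − $1,086.12 → $301.28
  Jan: +$815.57 → $1,116.85
  Feb: +$815.57 − $788.76 → $1,143.66
  Mar: +$815.57 − $1,086.12 → $873.11
  Apr: +$815.57 − $2,287.32 → -$598.64
  May: +$815.57 − $788.76 → -$571.83
  Jun: +$815.57 − $1,086.12 → -$842.38
  Jul: +$815.57 → -$26.81
  Aug: +$815.57 − $788.76 → $0.00
Lowest trial balance = -$842.38 (Jun)
Initial deposit = cushion − low point = $1,631.14 − (-$842.38) = $2,473.52

$2,473.52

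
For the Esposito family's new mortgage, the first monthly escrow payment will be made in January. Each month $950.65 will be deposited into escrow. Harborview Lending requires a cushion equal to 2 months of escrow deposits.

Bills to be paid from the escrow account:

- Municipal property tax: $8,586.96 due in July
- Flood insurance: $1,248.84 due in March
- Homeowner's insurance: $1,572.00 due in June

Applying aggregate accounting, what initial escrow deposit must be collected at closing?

Cushion = 2 × $950.65 = $1,901.30
Trial balance (start $0, +$950.65 each month, − disbursements):
  Jan: +$950.65 → $950.65
  Feb: +$950.65 → $1,901.30
  Mar: +$950.65 − $1,248.84 → $1,603.11
  Apr: +$950.65 → $2,553.76
  May: +$950.65 → $3,504.41
  Jun: +$950.65 − $1,572.00 → $2,883.06
  Jul: +$950.65 − $8,586.96 → -$4,753.25
  Aug: +$950.65 → -$3,802.60
  Sep: +$950.65 → -$2,851.95
  Oct: +$950.65 → -$1,901.30
  Nov: +$950.65 → -$950.65
  Dec: +$950.65 → $0.00
Lowest trial balance = -$4,753.25 (Jul)
Initial deposit = cushion − low point = $1,901.30 − (-$4,753.25) = $6,654.55

$6,654.55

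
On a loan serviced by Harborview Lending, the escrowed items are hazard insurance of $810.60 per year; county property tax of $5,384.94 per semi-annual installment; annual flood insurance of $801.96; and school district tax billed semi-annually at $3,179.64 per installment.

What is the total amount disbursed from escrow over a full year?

Hazard insurance: $810.60
County property tax: $5,384.94 × 2 = $10,769.88
Flood insurance: $801.96
School district tax: $3,179.64 × 2 = $6,359.28
Yearly total = $810.60 + $10,769.88 + $801.96 + $6,359.28 = $18,741.72

$18,741.72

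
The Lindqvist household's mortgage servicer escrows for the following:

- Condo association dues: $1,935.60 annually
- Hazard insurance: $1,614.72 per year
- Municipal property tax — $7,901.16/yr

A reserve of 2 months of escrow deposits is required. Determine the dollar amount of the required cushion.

$1,908.58

Condo association dues = $1,935.60 annually
Hazard insurance = $1,614.72 annually
Municipal property tax = $7,901.16 annually
Annual escrow total = $1,935.60 + $1,614.72 + $7,901.16 = $11,451.48
Base monthly escrow = $11,451.48 / 12 = $954.29
Cushion = 2 × $954.29 = $1,908.58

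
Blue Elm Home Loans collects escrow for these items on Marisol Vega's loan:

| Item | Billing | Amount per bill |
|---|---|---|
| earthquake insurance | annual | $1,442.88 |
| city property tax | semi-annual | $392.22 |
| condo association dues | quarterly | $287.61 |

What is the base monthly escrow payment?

$281.48

Earthquake insurance = $1,442.88 annually
City property tax = $392.22 × 2 = $784.44 annually
Condo association dues = $287.61 × 4 = $1,150.44 annually
Total annual escrow = $1,442.88 + $784.44 + $1,150.44 = $3,377.76
Monthly escrow = $3,377.76 / 12 = $281.48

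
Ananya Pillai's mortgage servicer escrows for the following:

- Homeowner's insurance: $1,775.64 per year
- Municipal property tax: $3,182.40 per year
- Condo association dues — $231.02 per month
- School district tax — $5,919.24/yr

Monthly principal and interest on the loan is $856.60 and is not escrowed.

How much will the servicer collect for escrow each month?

Homeowner's insurance = $1,775.64 annually
Municipal property tax = $3,182.40 annually
Condo association dues = $231.02 × 12 = $2,772.24 annually
School district tax = $5,919.24 annually
Total annual escrow = $13,649.52
Monthly escrow = $13,649.52 ÷ 12 = $1,137.46

$1,137.46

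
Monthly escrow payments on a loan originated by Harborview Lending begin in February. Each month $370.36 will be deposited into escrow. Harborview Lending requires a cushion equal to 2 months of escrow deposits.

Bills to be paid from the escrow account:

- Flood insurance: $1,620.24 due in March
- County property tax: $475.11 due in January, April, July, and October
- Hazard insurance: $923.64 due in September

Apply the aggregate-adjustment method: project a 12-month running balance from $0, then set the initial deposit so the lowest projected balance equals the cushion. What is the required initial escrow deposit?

Cushion = 2 × $370.36 = $740.72
Trial balance (start $0, +$370.36 each month, − disbursements):
  Feb: +$370.36 → $370.36
  Mar: +$370.36 − $1,620.24 → -$879.52
  Apr: +$370.36 − $475.11 → -$984.27
  May: +$370.36 → -$613.91
  Jun: +$370.36 → -$243.55
  Jul: +$370.36 − $475.11 → -$348.30
  Aug: +$370.36 → $22.06
  Sep: +$370.36 − $923.64 → -$531.22
  Oct: +$370.36 − $475.11 → -$635.97
  Nov: +$370.36 → -$265.61
  Dec: +$370.36 → $104.75
  Jan: +$370.36 − $475.11 → $0.00
Lowest trial balance = -$984.27 (Apr)
Initial deposit = cushion − low point = $740.72 − (-$984.27) = $1,724.99

$1,724.99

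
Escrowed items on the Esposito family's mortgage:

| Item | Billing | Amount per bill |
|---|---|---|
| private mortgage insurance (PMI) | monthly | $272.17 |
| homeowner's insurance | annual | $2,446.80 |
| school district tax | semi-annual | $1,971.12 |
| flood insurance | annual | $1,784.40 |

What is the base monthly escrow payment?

$953.29

Private mortgage insurance (PMI) = $272.17 × 12 = $3,266.04 annually
Homeowner's insurance = $2,446.80 annually
School district tax = $1,971.12 × 2 = $3,942.24 annually
Flood insurance = $1,784.40 annually
Yearly total = $3,266.04 + $2,446.80 + $3,942.24 + $1,784.40 = $11,439.48
Base monthly escrow = $11,439.48 ÷ 12 = $953.29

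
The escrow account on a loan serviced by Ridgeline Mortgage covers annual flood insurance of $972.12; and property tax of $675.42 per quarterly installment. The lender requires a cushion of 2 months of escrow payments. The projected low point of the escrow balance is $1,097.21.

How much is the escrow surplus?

$484.91

Flood insurance — $972.12/yr
Property tax — $675.42 × 4 = $2,701.68/yr
Yearly total = $3,673.80
Base monthly escrow = $3,673.80 ÷ 12 = $306.15
Required cushion = 2 × $306.15 = $612.30
Excess over cushion: $1,097.21 − $612.30 = $484.91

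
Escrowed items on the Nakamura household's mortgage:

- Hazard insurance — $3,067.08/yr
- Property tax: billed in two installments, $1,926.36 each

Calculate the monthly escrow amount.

$576.65

Hazard insurance: $3,067.08 per year
Property tax: $1,926.36 × 2 = $3,852.72 per year
Combined annual = $3,067.08 + $3,852.72 = $6,919.80
Per month = $6,919.80 / 12 = $576.65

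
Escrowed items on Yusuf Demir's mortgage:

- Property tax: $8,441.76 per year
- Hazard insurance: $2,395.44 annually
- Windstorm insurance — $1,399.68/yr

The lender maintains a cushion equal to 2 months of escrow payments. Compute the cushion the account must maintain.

Property tax — $8,441.76 annually
Hazard insurance — $2,395.44 annually
Windstorm insurance — $1,399.68 annually
Annual escrow total = $12,236.88
Monthly escrow = $12,236.88 / 12 = $1,019.74
Reserve = 2 × $1,019.74 = $2,039.48

$2,039.48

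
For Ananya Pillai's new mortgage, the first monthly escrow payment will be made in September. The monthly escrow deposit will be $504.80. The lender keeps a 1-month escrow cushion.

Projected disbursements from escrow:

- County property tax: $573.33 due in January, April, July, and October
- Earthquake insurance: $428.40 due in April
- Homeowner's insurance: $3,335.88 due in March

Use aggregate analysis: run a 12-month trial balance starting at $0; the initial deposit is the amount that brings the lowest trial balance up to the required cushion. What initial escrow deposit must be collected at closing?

Cushion = 1 × $504.80 = $504.80
Trial balance (start $0, +$504.80 each month, − disbursements):
  Sep: +$504.80 → $504.80
  Oct: +$504.80 − $573.33 → $436.27
  Nov: +$504.80 → $941.07
  Dec: +$504.80 → $1,445.87
  Jan: +$504.80 − $573.33 → $1,377.34
  Feb: +$504.80 → $1,882.14
  Mar: +$504.80 − $3,335.88 → -$948.94
  Apr: +$504.80 − $1,001.73 → -$1,445.87
  May: +$504.80 → -$941.07
  Jun: +$504.80 → -$436.27
  Jul: +$504.80 − $573.33 → -$504.80
  Aug: +$504.80 → $0.00
Lowest trial balance = -$1,445.87 (Apr)
Initial deposit = cushion − low point = $504.80 − (-$1,445.87) = $1,950.67

$1,950.67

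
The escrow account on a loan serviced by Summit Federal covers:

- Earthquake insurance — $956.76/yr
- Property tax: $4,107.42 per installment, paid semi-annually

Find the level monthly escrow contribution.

$764.30

Earthquake insurance = $956.76 annually
Property tax = $4,107.42 × 2 = $8,214.84 annually
Total per year = $9,171.60
Per month = $9,171.60 / 12 = $764.30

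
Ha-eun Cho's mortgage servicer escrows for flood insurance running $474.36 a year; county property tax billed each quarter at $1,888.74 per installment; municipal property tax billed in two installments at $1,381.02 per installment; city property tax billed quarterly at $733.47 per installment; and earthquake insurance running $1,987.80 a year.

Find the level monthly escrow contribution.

Flood insurance — $474.36/yr
County property tax — $1,888.74 × 4 = $7,554.96/yr
Municipal property tax — $1,381.02 × 2 = $2,762.04/yr
City property tax — $733.47 × 4 = $2,933.88/yr
Earthquake insurance — $1,987.80/yr
Total per year = $474.36 + $7,554.96 + $2,762.04 + $2,933.88 + $1,987.80 = $15,713.04
Per month = $15,713.04 ÷ 12 = $1,309.42

$1,309.42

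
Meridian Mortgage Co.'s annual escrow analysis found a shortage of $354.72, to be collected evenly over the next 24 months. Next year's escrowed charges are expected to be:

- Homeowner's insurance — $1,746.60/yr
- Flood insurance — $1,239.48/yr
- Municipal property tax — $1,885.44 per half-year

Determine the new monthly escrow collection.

Homeowner's insurance = $1,746.60/yr
Flood insurance = $1,239.48/yr
Municipal property tax = $1,885.44 × 2 = $3,770.88/yr
Total annual escrow = $1,746.60 + $1,239.48 + $3,770.88 = $6,756.96
Monthly escrow = $6,756.96 / 12 = $563.08
Monthly shortage recovery: $354.72 / 24 = $14.78
Adjusted monthly = $563.08 + $14.78 = $577.86

$577.86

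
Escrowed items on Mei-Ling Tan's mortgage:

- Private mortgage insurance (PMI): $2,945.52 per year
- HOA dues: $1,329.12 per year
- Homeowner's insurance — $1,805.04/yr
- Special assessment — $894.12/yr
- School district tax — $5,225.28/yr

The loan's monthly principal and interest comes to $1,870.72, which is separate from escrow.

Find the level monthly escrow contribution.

$1,016.59

Private mortgage insurance (PMI) = $2,945.52/yr
HOA dues = $1,329.12/yr
Homeowner's insurance = $1,805.04/yr
Special assessment = $894.12/yr
School district tax = $5,225.28/yr
Total annual escrow = $2,945.52 + $1,329.12 + $1,805.04 + $894.12 + $5,225.28 = $12,199.08
Per month = $12,199.08 ÷ 12 = $1,016.59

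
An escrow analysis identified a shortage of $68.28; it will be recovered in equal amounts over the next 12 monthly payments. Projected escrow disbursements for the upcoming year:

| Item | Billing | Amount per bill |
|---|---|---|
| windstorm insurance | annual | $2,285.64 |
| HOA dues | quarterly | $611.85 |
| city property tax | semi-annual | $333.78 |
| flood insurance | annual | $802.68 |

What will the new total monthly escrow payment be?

Windstorm insurance = $2,285.64/yr
HOA dues = $611.85 × 4 = $2,447.40/yr
City property tax = $333.78 × 2 = $667.56/yr
Flood insurance = $802.68/yr
Total annual escrow = $6,203.28
Monthly escrow = $6,203.28 / 12 = $516.94
Monthly shortage recovery: $68.28 / 12 = $5.69
New monthly escrow = $516.94 + $5.69 = $522.63

$522.63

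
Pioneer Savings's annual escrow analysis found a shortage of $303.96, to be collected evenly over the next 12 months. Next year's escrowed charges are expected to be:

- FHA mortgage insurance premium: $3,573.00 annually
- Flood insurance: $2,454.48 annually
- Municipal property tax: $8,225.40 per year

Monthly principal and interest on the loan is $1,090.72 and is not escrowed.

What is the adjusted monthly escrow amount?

FHA mortgage insurance premium: $3,573.00 per year
Flood insurance: $2,454.48 per year
Municipal property tax: $8,225.40 per year
Yearly total = $3,573.00 + $2,454.48 + $8,225.40 = $14,252.88
Per month = $14,252.88 ÷ 12 = $1,187.74
Shortage spread = $303.96 / 12 = $25.33/mo
New monthly escrow = $1,187.74 + $25.33 = $1,213.07

$1,213.07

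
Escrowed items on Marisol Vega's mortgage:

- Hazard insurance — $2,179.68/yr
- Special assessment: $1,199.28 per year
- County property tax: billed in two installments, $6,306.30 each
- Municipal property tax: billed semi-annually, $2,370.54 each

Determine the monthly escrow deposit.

$1,727.72

Hazard insurance — $2,179.68
Special assessment — $1,199.28
County property tax — $6,306.30 × 2 = $12,612.60
Municipal property tax — $2,370.54 × 2 = $4,741.08
Annual escrow total = $2,179.68 + $1,199.28 + $12,612.60 + $4,741.08 = $20,732.64
Monthly escrow = $20,732.64 / 12 = $1,727.72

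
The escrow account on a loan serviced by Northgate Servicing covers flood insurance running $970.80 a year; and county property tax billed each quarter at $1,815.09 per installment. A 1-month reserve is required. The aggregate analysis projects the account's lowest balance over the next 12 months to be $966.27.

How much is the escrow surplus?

$280.34

Flood insurance — $970.80/yr
County property tax — $1,815.09 × 4 = $7,260.36/yr
Annual escrow total = $8,231.16
Monthly = $8,231.16 ÷ 12 = $685.93
Cushion = 1 × $685.93 = $685.93
Surplus = $966.27 − $685.93 = $280.34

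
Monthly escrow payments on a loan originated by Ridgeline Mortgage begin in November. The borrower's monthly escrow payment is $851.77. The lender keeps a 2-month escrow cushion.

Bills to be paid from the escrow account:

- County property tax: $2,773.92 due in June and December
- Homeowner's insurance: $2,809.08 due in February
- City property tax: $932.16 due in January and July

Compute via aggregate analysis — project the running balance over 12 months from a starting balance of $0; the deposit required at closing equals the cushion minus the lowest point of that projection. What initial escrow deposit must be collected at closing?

$4,811.62

Cushion = 2 × $851.77 = $1,703.54
Trial balance (start $0, +$851.77 each month, − disbursements):
  Nov: +$851.77 → $851.77
  Dec: +$851.77 − $2,773.92 → -$1,070.38
  Jan: +$851.77 − $932.16 → -$1,150.77
  Feb: +$851.77 − $2,809.08 → -$3,108.08
  Mar: +$851.77 → -$2,256.31
  Apr: +$851.77 → -$1,404.54
  May: +$851.77 → -$552.77
  Jun: +$851.77 − $2,773.92 → -$2,474.92
  Jul: +$851.77 − $932.16 → -$2,555.31
  Aug: +$851.77 → -$1,703.54
  Sep: +$851.77 → -$851.77
  Oct: +$851.77 → $0.00
Lowest trial balance = -$3,108.08 (Feb)
Initial deposit = cushion − low point = $1,703.54 − (-$3,108.08) = $4,811.62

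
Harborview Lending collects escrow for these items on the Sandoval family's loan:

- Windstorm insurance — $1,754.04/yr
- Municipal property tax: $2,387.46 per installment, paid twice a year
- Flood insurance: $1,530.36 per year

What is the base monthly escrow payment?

Windstorm insurance — $1,754.04
Municipal property tax — $2,387.46 × 2 = $4,774.92
Flood insurance — $1,530.36
Total per year = $1,754.04 + $4,774.92 + $1,530.36 = $8,059.32
Per month = $8,059.32 / 12 = $671.61

$671.61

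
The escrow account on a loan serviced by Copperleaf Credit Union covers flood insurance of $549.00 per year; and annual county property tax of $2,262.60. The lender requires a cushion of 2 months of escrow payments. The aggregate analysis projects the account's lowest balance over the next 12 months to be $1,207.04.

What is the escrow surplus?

$738.44

Flood insurance = $549.00/yr
County property tax = $2,262.60/yr
Combined annual = $2,811.60
Monthly = $2,811.60 / 12 = $234.30
Cushion = 2 × $234.30 = $468.60
Surplus = $1,207.04 − $468.60 = $738.44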